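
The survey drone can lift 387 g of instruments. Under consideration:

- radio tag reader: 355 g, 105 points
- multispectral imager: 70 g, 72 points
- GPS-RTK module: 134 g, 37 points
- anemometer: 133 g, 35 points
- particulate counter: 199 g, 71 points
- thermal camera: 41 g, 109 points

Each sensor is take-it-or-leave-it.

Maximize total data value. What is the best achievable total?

253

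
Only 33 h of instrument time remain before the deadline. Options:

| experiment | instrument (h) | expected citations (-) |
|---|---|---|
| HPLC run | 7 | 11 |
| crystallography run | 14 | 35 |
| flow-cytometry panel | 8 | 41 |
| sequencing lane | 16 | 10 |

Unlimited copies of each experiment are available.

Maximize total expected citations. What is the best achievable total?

164

Best packing: 4×flow-cytometry panel — 32 h, 164 total.
Every other selection either busts 33 h or fails to beat 164.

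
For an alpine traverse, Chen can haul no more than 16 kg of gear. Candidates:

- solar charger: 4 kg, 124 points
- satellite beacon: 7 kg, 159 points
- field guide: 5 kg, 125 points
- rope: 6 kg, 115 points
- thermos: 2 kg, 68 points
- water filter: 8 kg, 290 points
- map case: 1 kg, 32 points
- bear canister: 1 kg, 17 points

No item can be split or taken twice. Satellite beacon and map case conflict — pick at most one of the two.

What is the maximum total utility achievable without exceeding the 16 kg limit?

531

Taking solar charger + thermos + water filter + map case + bear canister: 16 kg used, 531 in utility.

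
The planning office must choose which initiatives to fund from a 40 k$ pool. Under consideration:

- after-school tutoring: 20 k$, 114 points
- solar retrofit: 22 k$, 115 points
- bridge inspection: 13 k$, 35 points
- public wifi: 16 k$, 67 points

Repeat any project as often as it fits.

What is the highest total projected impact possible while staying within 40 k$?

228

Density check — after-school tutoring 5.70, solar retrofit 5.23, public wifi 4.19 are the best per k$.
The ratio ordering already packs tightly: 2×after-school tutoring, 40 k$, 228.
That's the maximum — no swap from here does better than 228.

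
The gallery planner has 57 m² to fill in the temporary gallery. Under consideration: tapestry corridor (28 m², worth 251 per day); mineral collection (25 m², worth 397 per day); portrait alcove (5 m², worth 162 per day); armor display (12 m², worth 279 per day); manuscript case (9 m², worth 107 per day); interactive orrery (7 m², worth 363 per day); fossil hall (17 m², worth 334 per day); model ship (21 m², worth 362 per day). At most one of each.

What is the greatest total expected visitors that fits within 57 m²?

1338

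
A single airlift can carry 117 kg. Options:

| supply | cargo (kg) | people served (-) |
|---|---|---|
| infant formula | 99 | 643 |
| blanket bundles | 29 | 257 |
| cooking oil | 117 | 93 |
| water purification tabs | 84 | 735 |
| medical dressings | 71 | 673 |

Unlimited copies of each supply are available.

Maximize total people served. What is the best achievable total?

1028

A density-first pass picks blanket bundles + medical dressings — 930 at 100 kg.
Dropping medical dressings frees 71 kg; slotting in 3×blanket bundles (87 kg) lifts the total to 1028 at 116 kg.
Every other selection either busts 117 kg or fails to beat 1028.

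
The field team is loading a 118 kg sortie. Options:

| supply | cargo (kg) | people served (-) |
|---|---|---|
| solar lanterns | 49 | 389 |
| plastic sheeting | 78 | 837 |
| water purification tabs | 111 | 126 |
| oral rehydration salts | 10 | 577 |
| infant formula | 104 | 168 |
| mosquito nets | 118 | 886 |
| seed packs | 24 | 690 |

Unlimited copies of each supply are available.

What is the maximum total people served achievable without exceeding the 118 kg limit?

Best packing: 11×oral rehydration salts — 110 kg, 6347 total.
That's the maximum — no swap from here does better than 6347.

6347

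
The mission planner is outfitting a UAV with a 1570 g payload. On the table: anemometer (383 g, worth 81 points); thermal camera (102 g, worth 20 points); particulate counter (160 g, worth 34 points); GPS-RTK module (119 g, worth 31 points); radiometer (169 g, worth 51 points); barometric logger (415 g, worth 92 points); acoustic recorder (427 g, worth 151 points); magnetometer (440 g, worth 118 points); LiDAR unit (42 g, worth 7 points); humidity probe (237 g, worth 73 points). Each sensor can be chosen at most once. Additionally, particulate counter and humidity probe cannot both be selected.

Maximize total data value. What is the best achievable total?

451

Best packing: thermal camera + GPS-RTK module + radiometer + acoustic recorder + magnetometer + LiDAR unit + humidity probe — 1536 g, 451 total.
Runner-up thermal camera + GPS-RTK module + radiometer + acoustic recorder + magnetometer + humidity probe tops out at 444.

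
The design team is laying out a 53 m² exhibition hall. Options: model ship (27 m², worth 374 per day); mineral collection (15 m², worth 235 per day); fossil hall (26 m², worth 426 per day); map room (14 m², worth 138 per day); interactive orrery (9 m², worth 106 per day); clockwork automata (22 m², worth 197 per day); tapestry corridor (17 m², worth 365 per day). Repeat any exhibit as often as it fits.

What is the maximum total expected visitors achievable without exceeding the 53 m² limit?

1095

Taking 3×tapestry corridor: 51 m² used, 1095 in expected visitors.
Nothing else within 53 m² beats 1095.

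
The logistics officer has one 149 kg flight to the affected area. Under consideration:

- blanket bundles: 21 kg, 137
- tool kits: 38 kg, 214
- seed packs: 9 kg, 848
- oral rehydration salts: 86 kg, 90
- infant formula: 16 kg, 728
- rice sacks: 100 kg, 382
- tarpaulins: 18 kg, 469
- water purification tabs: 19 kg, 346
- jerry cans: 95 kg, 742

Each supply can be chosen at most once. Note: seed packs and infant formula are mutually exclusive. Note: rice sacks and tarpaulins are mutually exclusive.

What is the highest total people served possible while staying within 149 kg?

2405

Density check — seed packs 94.22, infant formula 45.50, tarpaulins 26.06 are the best per kg.
Seed packs + tarpaulins + water purification tabs + jerry cans uses 141 of the 149 kg and totals 2405.
That's the maximum — no feasible swap from here does better than 2405.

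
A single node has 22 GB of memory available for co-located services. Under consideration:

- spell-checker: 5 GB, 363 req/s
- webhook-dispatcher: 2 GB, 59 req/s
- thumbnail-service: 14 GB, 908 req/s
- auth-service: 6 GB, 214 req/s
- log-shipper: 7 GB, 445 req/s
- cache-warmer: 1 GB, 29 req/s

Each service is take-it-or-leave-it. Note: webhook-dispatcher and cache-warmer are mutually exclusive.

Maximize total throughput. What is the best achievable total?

1382

By throughput per GB: spell-checker 72.60, thumbnail-service 64.86, log-shipper 63.57 lead.
Best packing: thumbnail-service + log-shipper + cache-warmer — 22 GB, 1382 total.
No other feasible combination exceeds 1382.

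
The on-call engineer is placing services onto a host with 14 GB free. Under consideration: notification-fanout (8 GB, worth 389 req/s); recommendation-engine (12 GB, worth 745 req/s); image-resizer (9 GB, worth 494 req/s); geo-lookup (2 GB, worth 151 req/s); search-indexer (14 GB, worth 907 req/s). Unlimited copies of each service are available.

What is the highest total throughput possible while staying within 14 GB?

1057

The ratio ordering already packs tightly: 7×geo-lookup, 14 GB, 1057.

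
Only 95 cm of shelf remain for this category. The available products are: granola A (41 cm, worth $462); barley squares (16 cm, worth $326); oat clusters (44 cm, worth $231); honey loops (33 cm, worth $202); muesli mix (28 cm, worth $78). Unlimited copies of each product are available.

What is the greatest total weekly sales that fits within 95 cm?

5×barley squares uses 80 of the 95 cm and totals 1630.
Nothing else within 95 cm beats 1630.

1630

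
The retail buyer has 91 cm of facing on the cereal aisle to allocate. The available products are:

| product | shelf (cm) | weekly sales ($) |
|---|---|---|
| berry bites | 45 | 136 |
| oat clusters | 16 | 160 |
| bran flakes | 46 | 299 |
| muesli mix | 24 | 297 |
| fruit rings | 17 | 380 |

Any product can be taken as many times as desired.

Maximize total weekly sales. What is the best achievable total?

1900

5×fruit rings uses 85 of the 91 cm and totals 1900.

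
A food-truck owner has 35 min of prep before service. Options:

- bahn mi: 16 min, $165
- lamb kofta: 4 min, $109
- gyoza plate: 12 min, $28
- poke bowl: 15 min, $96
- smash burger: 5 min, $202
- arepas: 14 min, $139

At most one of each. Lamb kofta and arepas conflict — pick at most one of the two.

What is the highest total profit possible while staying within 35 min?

506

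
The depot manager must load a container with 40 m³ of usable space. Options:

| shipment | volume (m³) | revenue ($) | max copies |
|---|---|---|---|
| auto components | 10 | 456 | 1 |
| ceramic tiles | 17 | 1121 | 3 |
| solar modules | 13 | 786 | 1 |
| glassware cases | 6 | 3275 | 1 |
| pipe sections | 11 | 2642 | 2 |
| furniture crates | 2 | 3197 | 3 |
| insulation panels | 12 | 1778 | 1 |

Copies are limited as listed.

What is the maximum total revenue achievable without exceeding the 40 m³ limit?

18150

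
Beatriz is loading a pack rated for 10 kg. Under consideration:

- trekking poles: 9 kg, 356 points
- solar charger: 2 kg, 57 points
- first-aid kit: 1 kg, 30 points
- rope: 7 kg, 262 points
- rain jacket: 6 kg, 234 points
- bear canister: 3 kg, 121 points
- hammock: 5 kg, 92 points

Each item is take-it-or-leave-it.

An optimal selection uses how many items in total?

The maximum utility within 10 kg is 386.
One optimal bundle: trekking poles + first-aid kit (10 kg).
All optima have 2 items.

2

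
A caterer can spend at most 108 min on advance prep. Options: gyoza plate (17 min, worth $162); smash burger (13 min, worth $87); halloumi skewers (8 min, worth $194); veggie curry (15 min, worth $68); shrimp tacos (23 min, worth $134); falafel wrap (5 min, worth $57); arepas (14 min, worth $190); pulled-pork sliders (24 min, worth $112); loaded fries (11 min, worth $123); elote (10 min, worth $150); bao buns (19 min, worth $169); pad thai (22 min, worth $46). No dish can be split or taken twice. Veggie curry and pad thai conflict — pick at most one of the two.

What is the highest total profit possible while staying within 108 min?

1179

The ratio heuristic lands on gyoza plate + smash burger + halloumi skewers + falafel wrap + arepas + loaded fries + elote + bao buns (1132) but leaves 11 min idle.
Replace smash burger with shrimp tacos: the trade gains 47 net, giving 1179 at 107 min.
The spare 1 min is too small for any remaining dish, and no feasible exchange beats 1179.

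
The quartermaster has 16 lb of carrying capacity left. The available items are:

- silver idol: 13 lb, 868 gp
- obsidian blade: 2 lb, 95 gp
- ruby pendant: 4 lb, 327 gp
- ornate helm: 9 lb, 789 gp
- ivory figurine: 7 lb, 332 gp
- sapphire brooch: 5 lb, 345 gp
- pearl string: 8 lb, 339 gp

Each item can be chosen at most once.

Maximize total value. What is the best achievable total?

1229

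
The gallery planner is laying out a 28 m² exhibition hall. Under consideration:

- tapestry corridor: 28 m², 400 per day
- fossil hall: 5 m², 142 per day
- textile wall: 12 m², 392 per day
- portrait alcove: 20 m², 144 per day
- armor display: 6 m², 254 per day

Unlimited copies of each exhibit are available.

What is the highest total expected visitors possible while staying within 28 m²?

1046

Ranking by ratio (expected visitors/m²): armor display 42.33, textile wall 32.67, fossil hall 28.40.
A density-first pass picks 4×armor display — 1016 at 24 m².
Dropping armor display frees 6 m²; slotting in 2×fossil hall (10 m²) lifts the total to 1046 at 28 m².
That's the maximum — no swap from here does better than 1046.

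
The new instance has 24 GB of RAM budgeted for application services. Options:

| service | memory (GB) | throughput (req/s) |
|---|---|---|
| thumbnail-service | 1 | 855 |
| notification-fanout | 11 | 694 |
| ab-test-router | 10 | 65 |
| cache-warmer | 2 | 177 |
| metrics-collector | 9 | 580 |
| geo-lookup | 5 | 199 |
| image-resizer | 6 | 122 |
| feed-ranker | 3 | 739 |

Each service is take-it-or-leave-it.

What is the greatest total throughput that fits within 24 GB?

Density check — thumbnail-service 855.00, feed-ranker 246.33, cache-warmer 88.50, metrics-collector 64.44 are the best per GB.
The ratio heuristic lands on thumbnail-service + cache-warmer + metrics-collector + geo-lookup + feed-ranker (2550) but leaves 4 GB idle.
Replace cache-warmer and geo-lookup with notification-fanout: the trade gains 318 net, giving 2868 at 24 GB.
That's the maximum — no swap from here does better than 2868.

2868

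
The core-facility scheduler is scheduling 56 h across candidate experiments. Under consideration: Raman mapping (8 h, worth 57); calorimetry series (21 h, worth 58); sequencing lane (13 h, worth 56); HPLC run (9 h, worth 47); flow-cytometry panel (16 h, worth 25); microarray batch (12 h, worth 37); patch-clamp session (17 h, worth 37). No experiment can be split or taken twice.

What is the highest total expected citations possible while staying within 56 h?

Ranking by ratio (expected citations/h): Raman mapping 7.12, HPLC run 5.22, sequencing lane 4.31, microarray batch 3.08.
A density-first pass picks Raman mapping + sequencing lane + HPLC run + microarray batch — 197 at 42 h.
The 12 h tied up in microarray batch is better spent on calorimetry series — total rises to 218 (51 h).
No other feasible combination exceeds 218.

218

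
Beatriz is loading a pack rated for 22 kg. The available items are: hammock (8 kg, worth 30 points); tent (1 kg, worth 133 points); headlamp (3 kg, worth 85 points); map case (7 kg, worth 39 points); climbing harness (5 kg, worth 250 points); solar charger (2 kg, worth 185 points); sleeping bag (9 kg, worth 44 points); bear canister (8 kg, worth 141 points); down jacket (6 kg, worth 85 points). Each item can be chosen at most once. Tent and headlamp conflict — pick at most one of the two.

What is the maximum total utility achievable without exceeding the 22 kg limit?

794

Taking tent + climbing harness + solar charger + bear canister + down jacket: 22 kg used, 794 in utility.
The closest alternative, tent + climbing harness + solar charger + bear canister, reaches only 709.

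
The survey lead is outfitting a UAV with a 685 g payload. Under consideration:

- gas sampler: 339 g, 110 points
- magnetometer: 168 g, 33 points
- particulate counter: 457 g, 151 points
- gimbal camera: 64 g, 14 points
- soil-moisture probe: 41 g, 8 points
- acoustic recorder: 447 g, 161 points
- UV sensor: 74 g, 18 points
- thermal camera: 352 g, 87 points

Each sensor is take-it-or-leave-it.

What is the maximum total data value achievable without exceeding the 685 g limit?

Ranking by ratio (data value/g): acoustic recorder 0.36, particulate counter 0.33, gas sampler 0.32.
The ratio heuristic lands on gimbal camera + soil-moisture probe + acoustic recorder + UV sensor (201) but leaves 59 g idle.
Dropping soil-moisture probe and UV sensor frees 115 g; slotting in magnetometer (168 g) lifts the total to 208 at 679 g.
The closest alternative, magnetometer + soil-moisture probe + acoustic recorder, reaches only 202.

208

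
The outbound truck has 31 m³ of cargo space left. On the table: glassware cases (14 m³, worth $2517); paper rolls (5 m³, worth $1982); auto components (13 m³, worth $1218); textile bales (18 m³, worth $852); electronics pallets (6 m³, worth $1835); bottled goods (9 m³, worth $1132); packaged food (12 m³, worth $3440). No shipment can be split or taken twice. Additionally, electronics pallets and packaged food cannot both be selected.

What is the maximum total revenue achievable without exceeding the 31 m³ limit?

Glassware cases + paper rolls + packaged food uses 31 of the 31 m³ and totals 7939.
No other feasible combination exceeds 7939.

7939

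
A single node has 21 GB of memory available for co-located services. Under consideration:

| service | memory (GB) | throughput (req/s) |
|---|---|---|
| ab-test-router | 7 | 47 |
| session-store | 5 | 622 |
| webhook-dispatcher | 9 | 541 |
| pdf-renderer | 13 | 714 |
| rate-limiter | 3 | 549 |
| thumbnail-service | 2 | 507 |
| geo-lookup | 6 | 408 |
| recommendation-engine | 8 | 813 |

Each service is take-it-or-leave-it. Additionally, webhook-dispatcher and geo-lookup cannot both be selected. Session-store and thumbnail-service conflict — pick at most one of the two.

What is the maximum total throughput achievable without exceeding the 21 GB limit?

2277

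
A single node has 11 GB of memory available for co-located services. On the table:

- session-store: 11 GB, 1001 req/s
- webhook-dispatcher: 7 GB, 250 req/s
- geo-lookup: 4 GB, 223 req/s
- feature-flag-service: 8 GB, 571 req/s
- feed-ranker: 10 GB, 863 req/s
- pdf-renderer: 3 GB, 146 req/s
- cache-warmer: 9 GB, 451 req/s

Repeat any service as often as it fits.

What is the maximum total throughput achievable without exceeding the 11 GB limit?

1001

Taking session-store: 11 GB used, 1001 in throughput.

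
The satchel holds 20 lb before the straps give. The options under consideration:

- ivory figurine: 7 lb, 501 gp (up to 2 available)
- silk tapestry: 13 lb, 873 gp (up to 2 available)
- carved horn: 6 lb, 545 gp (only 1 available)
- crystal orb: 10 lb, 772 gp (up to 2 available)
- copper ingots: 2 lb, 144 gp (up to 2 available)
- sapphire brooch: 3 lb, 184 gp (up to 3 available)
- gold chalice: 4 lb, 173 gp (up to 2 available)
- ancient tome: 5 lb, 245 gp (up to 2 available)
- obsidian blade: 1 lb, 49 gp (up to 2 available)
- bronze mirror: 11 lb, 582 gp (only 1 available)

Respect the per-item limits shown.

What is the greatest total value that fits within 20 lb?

1605

Carved horn + crystal orb + 2×copper ingots uses 20 of the 20 lb and totals 1605.
Nothing else within 20 lb beats 1605.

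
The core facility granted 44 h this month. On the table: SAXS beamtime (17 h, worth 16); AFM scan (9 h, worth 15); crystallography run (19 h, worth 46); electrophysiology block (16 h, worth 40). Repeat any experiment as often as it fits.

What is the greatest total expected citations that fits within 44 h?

A density-first pass picks AFM scan + 2×electrophysiology block — 95 at 41 h.
Dropping electrophysiology block frees 16 h; slotting in crystallography run (19 h) lifts the total to 101 at 44 h.
Every other selection either busts 44 h or fails to beat 101.

101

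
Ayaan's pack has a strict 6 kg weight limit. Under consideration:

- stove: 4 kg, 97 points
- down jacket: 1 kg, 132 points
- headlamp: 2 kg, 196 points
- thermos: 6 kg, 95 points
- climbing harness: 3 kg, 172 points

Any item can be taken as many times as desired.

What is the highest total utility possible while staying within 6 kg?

792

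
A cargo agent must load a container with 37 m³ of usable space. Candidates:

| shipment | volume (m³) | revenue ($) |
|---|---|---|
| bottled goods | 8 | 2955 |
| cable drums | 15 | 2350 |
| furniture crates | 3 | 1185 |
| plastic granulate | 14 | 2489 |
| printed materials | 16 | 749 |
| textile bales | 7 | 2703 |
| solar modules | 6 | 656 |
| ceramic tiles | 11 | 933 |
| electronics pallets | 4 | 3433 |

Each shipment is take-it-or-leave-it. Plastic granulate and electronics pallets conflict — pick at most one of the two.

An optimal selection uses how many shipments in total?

5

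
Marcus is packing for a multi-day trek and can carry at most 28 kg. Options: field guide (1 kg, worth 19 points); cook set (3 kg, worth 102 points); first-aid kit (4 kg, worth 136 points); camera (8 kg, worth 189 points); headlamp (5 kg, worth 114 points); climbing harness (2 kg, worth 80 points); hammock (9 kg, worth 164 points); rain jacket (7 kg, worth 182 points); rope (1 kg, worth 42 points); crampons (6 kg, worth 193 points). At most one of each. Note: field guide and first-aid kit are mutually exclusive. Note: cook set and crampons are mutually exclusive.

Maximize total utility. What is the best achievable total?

Density check — rope 42.00, climbing harness 40.00, cook set 34.00 are the best per kg.
First-aid kit + camera + climbing harness + rain jacket + rope + crampons uses 28 of the 28 kg and totals 822.

822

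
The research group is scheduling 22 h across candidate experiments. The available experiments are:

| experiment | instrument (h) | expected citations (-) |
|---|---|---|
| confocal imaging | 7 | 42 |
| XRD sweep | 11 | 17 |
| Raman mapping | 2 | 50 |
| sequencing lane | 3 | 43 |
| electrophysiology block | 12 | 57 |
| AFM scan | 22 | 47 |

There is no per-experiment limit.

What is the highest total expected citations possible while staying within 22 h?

The ratio ordering already packs tightly: 11×Raman mapping, 22 h, 550.
No other feasible combination exceeds 550.

550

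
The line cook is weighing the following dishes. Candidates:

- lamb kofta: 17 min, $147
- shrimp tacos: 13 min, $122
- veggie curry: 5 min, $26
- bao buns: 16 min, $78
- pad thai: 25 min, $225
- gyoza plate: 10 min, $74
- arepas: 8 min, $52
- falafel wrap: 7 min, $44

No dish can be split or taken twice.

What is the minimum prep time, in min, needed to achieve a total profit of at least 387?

45

Look for the lowest-prep combination reaching 387.
Taking shrimp tacos + pad thai + falafel wrap gives 391 (≥ 387) for 45 min.
Below 45 min the best achievable stays under 387.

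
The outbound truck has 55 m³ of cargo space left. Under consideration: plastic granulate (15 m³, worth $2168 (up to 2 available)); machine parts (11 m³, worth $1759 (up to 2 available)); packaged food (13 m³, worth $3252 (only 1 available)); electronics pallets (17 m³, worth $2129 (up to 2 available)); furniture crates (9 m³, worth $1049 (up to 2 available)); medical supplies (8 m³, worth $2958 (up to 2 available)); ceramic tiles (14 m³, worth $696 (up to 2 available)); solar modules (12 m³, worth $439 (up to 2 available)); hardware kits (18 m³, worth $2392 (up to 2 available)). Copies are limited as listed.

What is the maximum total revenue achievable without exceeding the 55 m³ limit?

13095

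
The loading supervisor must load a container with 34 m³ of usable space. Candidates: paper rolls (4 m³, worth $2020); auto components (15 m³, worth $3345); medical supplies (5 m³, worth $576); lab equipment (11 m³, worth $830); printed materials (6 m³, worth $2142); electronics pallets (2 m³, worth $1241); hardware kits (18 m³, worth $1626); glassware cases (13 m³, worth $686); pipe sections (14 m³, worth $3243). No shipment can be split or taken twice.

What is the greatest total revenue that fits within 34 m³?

By revenue per m³: electronics pallets 620.50, paper rolls 505.00, printed materials 357.00 lead.
The ratio heuristic lands on paper rolls + medical supplies + printed materials + electronics pallets + pipe sections (9222) but leaves 3 m³ idle.
Replace pipe sections with auto components: the trade gains 102 net, giving 9324 at 32 m³.
Next best is paper rolls + medical supplies + printed materials + electronics pallets + pipe sections at 9222 (31 m³) — short by 102.

9324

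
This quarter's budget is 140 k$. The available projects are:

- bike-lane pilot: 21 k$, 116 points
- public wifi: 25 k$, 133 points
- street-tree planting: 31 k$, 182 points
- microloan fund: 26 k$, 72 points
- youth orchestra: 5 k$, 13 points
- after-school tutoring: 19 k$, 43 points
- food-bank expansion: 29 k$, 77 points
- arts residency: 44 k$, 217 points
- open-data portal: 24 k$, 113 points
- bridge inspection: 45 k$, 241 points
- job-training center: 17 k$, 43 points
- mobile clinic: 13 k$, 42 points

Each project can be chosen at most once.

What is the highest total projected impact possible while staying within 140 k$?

727

Ranking by ratio (projected impact/k$): street-tree planting 5.87, bike-lane pilot 5.52, bridge inspection 5.36.
The ratio ordering already packs tightly: bike-lane pilot + public wifi + street-tree planting + youth orchestra + bridge inspection + mobile clinic, 140 k$, 727.
Nothing else within 140 k$ beats 727.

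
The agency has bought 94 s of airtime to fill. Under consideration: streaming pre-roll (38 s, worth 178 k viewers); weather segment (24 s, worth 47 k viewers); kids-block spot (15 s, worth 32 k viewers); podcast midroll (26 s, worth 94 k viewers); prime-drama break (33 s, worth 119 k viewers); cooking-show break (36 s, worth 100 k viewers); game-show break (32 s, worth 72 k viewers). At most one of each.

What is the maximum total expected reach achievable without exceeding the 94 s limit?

329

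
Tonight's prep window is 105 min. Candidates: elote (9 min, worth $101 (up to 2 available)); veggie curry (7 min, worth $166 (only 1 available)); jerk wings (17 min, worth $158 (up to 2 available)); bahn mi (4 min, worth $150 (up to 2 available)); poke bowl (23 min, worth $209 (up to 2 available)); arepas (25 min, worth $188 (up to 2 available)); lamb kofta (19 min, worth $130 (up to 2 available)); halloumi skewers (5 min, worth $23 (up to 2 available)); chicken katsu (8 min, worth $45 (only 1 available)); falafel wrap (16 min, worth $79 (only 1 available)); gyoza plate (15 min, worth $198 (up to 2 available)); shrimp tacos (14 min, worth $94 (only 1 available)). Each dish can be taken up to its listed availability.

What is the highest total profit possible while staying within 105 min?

1431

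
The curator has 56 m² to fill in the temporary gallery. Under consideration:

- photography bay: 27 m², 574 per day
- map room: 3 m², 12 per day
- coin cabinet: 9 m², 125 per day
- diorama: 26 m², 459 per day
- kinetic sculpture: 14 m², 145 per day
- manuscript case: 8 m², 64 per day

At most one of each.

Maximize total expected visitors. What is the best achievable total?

1045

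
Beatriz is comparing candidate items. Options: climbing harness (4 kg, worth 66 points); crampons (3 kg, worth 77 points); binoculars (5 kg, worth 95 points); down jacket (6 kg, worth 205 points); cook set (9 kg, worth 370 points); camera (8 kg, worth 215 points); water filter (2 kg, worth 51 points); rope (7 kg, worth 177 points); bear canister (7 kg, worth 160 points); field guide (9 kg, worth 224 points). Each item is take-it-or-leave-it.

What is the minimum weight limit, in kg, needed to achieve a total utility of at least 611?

17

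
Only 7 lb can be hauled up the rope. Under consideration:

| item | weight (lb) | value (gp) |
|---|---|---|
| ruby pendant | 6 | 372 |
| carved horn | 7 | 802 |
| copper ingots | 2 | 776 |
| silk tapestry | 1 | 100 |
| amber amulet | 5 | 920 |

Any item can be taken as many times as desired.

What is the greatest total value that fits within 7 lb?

2428

Density check — copper ingots 388.00, amber amulet 184.00, carved horn 114.57, silk tapestry 100.00 are the best per lb.
Taking 3×copper ingots + silk tapestry: 7 lb used, 2428 in value.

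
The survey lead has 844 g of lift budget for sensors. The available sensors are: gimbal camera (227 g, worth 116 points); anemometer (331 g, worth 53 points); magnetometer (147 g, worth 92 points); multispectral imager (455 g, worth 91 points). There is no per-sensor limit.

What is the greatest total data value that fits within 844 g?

Ranking by ratio (data value/g): magnetometer 0.63, gimbal camera 0.51, multispectral imager 0.20.
Filling by ratio: 5×magnetometer for 460, with 109 g left unused.
The 147 g tied up in magnetometer is better spent on gimbal camera — total rises to 484 (815 g).
Nothing else within 844 g beats 484.

484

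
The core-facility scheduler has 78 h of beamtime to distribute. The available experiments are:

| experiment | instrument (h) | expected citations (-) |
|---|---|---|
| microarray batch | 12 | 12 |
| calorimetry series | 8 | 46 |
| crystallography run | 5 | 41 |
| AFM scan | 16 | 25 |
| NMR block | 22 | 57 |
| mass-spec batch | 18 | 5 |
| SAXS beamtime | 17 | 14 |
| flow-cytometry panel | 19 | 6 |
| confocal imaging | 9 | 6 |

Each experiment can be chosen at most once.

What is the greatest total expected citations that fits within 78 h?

189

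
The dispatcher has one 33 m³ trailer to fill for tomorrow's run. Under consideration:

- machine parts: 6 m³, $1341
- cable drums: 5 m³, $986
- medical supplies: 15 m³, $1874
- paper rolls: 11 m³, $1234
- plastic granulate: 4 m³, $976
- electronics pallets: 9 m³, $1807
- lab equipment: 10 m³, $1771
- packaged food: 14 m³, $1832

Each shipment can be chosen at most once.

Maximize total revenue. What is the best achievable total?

5956

Ranking by ratio (revenue/m³): plastic granulate 244.00, machine parts 223.50, electronics pallets 200.78, cable drums 197.20.
A density-first pass picks machine parts + cable drums + plastic granulate + electronics pallets — 5110 at 24 m³.
The 5 m³ tied up in cable drums is better spent on packaged food — total rises to 5956 (33 m³).
No other feasible combination exceeds 5956.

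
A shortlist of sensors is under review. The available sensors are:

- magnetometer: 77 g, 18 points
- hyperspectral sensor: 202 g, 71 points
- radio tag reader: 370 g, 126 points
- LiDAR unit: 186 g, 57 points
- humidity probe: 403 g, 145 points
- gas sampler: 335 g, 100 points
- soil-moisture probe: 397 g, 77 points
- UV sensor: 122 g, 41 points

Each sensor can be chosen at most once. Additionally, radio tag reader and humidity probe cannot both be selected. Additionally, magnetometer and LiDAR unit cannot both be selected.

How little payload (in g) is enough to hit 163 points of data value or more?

480

Look for the lowest-payload combination reaching 163.
Taking magnetometer + humidity probe gives 163 (≥ 163) for 480 g.
Below 480 g the best achievable stays under 163.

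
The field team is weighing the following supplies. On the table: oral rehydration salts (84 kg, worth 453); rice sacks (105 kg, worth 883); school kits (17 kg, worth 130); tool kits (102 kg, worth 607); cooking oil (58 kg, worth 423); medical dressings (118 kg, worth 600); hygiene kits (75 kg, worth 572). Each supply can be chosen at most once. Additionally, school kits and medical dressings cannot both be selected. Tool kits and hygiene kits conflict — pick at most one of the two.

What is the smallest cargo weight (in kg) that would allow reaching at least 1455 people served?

Need the lightest bundle worth ≥ 1455.
rice sacks + hygiene kits reaches 1455 using 180 kg.
No combination under 180 kg hits 1455.

180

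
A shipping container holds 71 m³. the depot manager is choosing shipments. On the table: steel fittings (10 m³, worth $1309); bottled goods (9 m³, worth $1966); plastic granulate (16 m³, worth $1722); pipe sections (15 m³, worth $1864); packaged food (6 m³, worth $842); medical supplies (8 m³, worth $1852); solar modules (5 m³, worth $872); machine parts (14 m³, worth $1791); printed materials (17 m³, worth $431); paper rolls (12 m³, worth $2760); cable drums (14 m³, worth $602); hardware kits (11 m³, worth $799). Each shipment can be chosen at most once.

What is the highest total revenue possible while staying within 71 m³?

The ratio heuristic lands on steel fittings + bottled goods + packaged food + medical supplies + solar modules + machine parts + paper rolls (11392) but leaves 7 m³ idle.
Dropping steel fittings frees 10 m³; slotting in pipe sections (15 m³) lifts the total to 11947 at 69 m³.
The closest alternative, bottled goods + plastic granulate + pipe sections + packaged food + medical supplies + solar modules + paper rolls, reaches only 11878.

11947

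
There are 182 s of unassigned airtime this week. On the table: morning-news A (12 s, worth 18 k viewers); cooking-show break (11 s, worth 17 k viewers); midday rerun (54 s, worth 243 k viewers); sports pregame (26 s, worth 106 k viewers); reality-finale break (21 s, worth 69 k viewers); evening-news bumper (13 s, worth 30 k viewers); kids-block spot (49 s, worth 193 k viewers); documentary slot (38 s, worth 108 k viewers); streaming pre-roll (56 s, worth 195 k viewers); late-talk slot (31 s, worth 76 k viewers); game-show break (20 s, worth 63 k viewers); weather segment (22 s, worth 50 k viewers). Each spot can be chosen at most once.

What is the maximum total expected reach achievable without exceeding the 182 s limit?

Greedy by ratio would take cooking-show break + midday rerun + sports pregame + reality-finale break + kids-block spot + game-show break: 181 s used, total 691.
Dropping cooking-show break and sports pregame and game-show break frees 57 s; slotting in streaming pre-roll (56 s) lifts the total to 700 at 180 s.
No other feasible combination exceeds 700.

700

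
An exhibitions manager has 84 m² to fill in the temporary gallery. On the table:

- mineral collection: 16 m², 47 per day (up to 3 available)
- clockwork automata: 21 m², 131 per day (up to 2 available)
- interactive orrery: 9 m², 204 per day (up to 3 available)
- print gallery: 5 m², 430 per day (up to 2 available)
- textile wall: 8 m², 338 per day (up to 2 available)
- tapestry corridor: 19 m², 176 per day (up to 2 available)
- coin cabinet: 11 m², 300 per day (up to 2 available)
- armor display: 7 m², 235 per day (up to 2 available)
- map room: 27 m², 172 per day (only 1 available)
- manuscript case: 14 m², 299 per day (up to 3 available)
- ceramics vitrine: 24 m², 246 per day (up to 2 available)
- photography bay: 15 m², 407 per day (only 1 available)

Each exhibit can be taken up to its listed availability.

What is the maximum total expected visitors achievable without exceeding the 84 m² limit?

3121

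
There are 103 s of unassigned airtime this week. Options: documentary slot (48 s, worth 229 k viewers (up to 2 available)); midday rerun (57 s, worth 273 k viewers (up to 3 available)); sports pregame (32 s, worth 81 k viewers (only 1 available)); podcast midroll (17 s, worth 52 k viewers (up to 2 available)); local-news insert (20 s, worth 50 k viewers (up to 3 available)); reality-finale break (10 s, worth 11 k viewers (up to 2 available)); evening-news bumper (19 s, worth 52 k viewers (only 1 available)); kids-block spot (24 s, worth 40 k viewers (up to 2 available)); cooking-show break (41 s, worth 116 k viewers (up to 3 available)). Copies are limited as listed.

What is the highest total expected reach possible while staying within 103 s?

458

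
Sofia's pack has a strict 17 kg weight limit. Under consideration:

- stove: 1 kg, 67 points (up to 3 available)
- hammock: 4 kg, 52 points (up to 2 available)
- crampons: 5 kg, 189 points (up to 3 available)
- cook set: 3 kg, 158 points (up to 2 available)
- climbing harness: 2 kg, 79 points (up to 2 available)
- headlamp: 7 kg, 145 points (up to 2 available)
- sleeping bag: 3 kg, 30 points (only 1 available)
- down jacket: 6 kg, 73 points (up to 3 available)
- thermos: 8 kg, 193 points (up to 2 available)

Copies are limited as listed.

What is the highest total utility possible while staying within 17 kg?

797

Taking the top-ratio items first gives 3×stove + hammock + 2×cook set + 2×climbing harness for 727 (17 kg).
Replace stove and hammock with crampons: the trade gains 70 net, giving 797 at 17 kg.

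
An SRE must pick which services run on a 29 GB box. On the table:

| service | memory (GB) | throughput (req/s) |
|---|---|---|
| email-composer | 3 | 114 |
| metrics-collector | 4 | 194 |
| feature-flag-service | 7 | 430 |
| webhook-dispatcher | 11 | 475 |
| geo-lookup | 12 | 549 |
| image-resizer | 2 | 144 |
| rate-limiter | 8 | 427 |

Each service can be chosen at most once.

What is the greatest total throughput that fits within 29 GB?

Density check — image-resizer 72.00, feature-flag-service 61.43, rate-limiter 53.38, metrics-collector 48.50 are the best per GB.
Taking the top-ratio services first gives email-composer + metrics-collector + feature-flag-service + image-resizer + rate-limiter for 1309 (24 GB).
The 7 GB tied up in email-composer and metrics-collector is better spent on geo-lookup — total rises to 1550 (29 GB).

1550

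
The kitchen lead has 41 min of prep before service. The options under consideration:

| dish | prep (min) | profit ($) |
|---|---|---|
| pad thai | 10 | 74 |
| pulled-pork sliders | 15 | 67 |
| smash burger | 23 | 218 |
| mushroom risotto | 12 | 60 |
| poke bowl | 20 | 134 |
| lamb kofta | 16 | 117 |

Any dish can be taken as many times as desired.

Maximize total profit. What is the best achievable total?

335

Greedy by ratio would take pad thai + smash burger: 33 min used, total 292.
Dropping pad thai frees 10 min; slotting in lamb kofta (16 min) lifts the total to 335 at 39 min.
Nothing else within 41 min beats 335.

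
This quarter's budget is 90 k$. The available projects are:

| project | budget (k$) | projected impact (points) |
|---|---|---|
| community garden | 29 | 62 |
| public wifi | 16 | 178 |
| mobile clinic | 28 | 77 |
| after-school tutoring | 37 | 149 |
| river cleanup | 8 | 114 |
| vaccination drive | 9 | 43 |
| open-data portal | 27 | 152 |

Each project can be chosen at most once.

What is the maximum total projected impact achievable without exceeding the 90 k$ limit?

Density check — river cleanup 14.25, public wifi 11.12, open-data portal 5.63 are the best per k$.
Greedy by ratio would take public wifi + mobile clinic + river cleanup + vaccination drive + open-data portal: 88 k$ used, total 564.
The 37 k$ tied up in mobile clinic and vaccination drive is better spent on after-school tutoring — total rises to 593 (88 k$).

593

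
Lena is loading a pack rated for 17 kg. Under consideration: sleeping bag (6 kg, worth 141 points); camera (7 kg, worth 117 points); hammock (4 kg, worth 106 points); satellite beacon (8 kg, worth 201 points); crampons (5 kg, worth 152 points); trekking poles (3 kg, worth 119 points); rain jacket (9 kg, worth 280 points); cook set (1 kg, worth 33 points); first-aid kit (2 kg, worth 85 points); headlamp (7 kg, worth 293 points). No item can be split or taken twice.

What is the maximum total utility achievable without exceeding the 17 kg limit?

A density-first pass picks hammock + trekking poles + cook set + first-aid kit + headlamp — 636 at 17 kg.
Replace hammock and cook set with crampons: the trade gains 13 net, giving 649 at 17 kg.

649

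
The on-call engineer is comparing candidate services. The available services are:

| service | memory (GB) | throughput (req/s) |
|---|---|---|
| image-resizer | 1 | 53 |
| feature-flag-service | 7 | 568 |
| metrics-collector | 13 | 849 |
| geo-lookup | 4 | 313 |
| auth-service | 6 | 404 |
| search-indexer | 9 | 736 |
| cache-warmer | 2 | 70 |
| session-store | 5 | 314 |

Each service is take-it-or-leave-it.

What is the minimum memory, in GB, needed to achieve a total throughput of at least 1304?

Minimise GB subject to total throughput ≥ 1304.
feature-flag-service + search-indexer: 1304 throughput at 16 GB.
No combination under 16 GB hits 1304.

16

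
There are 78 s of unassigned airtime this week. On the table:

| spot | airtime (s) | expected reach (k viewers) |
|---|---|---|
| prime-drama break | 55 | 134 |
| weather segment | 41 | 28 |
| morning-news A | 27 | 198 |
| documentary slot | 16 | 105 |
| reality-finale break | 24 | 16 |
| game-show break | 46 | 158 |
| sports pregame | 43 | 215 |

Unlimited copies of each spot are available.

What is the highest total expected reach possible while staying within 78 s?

513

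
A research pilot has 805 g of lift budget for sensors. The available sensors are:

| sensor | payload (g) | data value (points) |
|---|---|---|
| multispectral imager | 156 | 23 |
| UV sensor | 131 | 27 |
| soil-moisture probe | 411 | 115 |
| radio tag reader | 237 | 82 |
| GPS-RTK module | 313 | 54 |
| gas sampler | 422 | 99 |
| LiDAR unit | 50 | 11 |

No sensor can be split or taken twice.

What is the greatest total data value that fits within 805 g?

224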